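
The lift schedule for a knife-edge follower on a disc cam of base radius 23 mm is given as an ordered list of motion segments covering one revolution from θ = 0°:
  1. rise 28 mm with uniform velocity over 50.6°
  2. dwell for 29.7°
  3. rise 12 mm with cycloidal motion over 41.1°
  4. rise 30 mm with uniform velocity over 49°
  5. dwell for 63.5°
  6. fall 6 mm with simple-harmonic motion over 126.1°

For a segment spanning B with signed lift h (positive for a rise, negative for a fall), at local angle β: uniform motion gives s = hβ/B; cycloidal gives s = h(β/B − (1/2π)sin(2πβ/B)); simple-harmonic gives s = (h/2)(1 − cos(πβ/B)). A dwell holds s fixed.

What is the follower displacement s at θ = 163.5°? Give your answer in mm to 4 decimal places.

seg 1 [0°–50.6°] uniform, h=28: full span → s += 28 → s = 28.0000
seg 2 [50.6°–80.3°] dwell: s stays 28.0000
seg 3 [80.3°–121.4°] cycloidal, h=12: full span → s += 12 → s = 40.0000
seg 4 [121.4°–170.4°] uniform, h=30: θ=163.5° here. β=42.1, B=49. 30·42.1/49 = 25.7755 → s = 65.7755

65.7755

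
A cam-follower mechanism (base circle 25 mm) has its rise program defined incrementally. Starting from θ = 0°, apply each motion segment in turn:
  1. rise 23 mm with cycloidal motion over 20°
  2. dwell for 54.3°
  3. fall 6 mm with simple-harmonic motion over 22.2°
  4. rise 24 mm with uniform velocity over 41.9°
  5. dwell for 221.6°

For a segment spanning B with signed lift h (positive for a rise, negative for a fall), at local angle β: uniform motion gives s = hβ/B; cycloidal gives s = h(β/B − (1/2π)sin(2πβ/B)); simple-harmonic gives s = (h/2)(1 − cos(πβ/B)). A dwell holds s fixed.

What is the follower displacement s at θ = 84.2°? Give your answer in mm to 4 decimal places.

seg 1 [0°–20°] cycloidal, h=23: full span → s += 23 → s = 23.0000
seg 2 [20°–74.3°] dwell: s stays 23.0000
seg 3 [74.3°–96.5°] simple-harmonic, h=-6: θ=84.2° here. β=9.9, B=22.2. -6/2·(1 − cos(π·0.4459)) = -2.4930 → s = 20.5070

20.5070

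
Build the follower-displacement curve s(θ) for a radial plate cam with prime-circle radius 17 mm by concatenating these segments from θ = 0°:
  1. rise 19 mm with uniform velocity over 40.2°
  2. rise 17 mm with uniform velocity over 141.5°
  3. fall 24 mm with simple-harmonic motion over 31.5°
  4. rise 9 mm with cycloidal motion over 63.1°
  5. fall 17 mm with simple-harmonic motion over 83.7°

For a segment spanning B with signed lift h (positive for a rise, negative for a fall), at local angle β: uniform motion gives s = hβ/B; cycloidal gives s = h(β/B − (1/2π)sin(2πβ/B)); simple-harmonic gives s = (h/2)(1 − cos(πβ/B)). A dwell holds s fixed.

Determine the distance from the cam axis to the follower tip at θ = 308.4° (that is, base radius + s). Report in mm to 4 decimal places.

seg 1 [0°–40.2°] uniform, h=19: full span → s += 19 → s = 19.0000
seg 2 [40.2°–181.7°] uniform, h=17: full span → s += 17 → s = 36.0000
seg 3 [181.7°–213.2°] simple-harmonic, h=-24: full span → s += -24 → s = 12.0000
seg 4 [213.2°–276.3°] cycloidal, h=9: full span → s += 9 → s = 21.0000
seg 5 [276.3°–360°] simple-harmonic, h=-17: θ=308.4° here. β=32.1, B=83.7. -17/2·(1 − cos(π·0.3835)) = -5.4583 → s = 15.5417
radial distance = base radius + s = 17 + 15.5417 = 32.5417

32.5417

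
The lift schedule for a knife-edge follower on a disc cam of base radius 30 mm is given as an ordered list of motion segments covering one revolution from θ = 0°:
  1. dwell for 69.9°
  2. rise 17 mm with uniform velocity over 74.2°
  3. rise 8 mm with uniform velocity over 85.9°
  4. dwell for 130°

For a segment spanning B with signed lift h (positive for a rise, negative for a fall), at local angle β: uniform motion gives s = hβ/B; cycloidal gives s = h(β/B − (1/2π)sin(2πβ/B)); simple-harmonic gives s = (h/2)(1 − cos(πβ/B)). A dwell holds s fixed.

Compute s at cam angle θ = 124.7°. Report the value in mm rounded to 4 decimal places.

seg 1 [0°–69.9°] dwell: s stays 0.0000
seg 2 [69.9°–144.1°] uniform, h=17: θ=124.7° here. β=54.8, B=74.2. 17·54.8/74.2 = 12.5553 → s = 12.5553

12.5553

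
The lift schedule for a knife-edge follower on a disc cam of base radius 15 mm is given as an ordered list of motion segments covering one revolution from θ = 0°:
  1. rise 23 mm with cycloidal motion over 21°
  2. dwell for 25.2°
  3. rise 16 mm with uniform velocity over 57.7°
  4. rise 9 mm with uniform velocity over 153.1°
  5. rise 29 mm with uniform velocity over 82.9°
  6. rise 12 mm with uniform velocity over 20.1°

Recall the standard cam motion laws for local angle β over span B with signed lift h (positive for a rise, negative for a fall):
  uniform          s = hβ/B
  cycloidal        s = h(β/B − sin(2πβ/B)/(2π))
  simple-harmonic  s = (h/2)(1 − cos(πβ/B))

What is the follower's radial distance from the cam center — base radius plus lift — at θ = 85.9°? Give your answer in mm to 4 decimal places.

seg 1 [0°–21°] cycloidal, h=23: full span → s += 23 → s = 23.0000
seg 2 [21°–46.2°] dwell: s stays 23.0000
seg 3 [46.2°–103.9°] uniform, h=16: θ=85.9° here. β=39.7, B=57.7. 16·39.7/57.7 = 11.0087 → s = 34.0087
radial distance = base radius + s = 15 + 34.0087 = 49.0087

49.0087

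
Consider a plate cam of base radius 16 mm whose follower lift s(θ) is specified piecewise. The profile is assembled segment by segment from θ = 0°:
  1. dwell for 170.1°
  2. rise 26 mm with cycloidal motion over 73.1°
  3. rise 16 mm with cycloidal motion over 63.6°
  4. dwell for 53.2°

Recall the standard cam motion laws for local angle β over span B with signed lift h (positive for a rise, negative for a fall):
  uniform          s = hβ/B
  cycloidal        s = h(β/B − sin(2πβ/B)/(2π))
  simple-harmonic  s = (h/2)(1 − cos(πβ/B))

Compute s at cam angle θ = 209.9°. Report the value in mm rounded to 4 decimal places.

seg 1 [0°–170.1°] dwell: s stays 0.0000
seg 2 [170.1°–243.2°] cycloidal, h=26: θ=209.9° here. β=39.8, B=73.1. 26·(0.5445 − sin(2π·0.5445)/(2π)) = 15.2969 → s = 15.2969

15.2969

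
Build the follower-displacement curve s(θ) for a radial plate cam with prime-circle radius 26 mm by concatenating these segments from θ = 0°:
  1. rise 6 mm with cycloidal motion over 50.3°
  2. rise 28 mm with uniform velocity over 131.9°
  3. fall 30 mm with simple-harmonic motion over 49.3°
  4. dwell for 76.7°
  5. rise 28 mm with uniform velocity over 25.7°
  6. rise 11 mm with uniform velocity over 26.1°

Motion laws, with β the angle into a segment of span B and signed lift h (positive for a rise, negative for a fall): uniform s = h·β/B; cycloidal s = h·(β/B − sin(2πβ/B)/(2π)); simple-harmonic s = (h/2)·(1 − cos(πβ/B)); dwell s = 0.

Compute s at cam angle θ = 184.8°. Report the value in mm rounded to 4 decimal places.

seg 1 [0°–50.3°] cycloidal, h=6: full span → s += 6 → s = 6.0000
seg 2 [50.3°–182.2°] uniform, h=28: full span → s += 28 → s = 34.0000
seg 3 [182.2°–231.5°] simple-harmonic, h=-30: θ=184.8° here. β=2.6, B=49.3. -30/2·(1 − cos(π·0.0527)) = -0.2054 → s = 33.7946

33.7946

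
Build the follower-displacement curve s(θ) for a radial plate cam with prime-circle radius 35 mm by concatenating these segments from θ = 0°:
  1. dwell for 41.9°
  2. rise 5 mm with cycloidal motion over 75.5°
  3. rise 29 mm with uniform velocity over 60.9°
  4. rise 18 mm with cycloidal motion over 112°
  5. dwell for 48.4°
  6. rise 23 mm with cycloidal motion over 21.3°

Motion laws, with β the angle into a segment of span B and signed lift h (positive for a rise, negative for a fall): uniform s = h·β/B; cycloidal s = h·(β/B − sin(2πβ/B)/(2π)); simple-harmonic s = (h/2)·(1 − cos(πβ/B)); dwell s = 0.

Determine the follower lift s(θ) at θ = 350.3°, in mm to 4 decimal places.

seg 1 [0°–41.9°] dwell: s stays 0.0000
seg 2 [41.9°–117.4°] cycloidal, h=5: full span → s += 5 → s = 5.0000
seg 3 [117.4°–178.3°] uniform, h=29: full span → s += 29 → s = 34.0000
seg 4 [178.3°–290.3°] cycloidal, h=18: full span → s += 18 → s = 52.0000
seg 5 [290.3°–338.7°] dwell: s stays 52.0000
seg 6 [338.7°–360°] cycloidal, h=23: θ=350.3° here. β=11.6, B=21.3. 23·(0.5446 − sin(2π·0.5446)/(2π)) = 13.5383 → s = 65.5383

65.5383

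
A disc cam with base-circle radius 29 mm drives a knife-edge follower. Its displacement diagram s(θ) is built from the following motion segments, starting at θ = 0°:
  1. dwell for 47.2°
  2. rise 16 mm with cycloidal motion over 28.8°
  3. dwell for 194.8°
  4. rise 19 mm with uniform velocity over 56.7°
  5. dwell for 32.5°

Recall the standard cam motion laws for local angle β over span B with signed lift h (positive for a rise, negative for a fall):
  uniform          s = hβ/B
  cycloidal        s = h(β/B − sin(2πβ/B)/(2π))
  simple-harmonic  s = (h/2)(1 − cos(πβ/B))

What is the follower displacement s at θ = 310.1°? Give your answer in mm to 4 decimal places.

seg 1 [0°–47.2°] dwell: s stays 0.0000
seg 2 [47.2°–76°] cycloidal, h=16: full span → s += 16 → s = 16.0000
seg 3 [76°–270.8°] dwell: s stays 16.0000
seg 4 [270.8°–327.5°] uniform, h=19: θ=310.1° here. β=39.3, B=56.7. 19·39.3/56.7 = 13.1693 → s = 29.1693

29.1693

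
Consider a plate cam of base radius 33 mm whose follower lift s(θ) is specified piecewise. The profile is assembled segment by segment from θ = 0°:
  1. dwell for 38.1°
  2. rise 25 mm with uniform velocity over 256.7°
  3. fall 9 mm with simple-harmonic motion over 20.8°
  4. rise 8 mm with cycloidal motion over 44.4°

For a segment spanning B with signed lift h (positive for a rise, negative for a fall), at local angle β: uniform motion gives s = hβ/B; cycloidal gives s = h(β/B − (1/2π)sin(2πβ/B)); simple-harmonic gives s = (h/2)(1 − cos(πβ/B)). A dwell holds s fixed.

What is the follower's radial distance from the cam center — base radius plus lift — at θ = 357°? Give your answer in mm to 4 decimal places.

seg 1 [0°–38.1°] dwell: s stays 0.0000
seg 2 [38.1°–294.8°] uniform, h=25: full span → s += 25 → s = 25.0000
seg 3 [294.8°–315.6°] simple-harmonic, h=-9: full span → s += -9 → s = 16.0000
seg 4 [315.6°–360°] cycloidal, h=8: θ=357° here. β=41.4, B=44.4. 8·(0.9324 − sin(2π·0.9324)/(2π)) = 7.9839 → s = 23.9839
radial distance = base radius + s = 33 + 23.9839 = 56.9839

56.9839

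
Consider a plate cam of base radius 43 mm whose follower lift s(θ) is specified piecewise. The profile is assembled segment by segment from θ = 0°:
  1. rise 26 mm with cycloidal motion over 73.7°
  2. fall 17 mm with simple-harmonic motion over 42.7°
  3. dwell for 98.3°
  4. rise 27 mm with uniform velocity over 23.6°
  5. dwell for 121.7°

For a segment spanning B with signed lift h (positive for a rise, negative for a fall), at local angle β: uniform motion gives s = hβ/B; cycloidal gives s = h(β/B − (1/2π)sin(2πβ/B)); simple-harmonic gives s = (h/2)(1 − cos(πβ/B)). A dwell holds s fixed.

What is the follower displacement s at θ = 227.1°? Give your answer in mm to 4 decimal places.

seg 1 [0°–73.7°] cycloidal, h=26: full span → s += 26 → s = 26.0000
seg 2 [73.7°–116.4°] simple-harmonic, h=-17: full span → s += -17 → s = 9.0000
seg 3 [116.4°–214.7°] dwell: s stays 9.0000
seg 4 [214.7°–238.3°] uniform, h=27: θ=227.1° here. β=12.4, B=23.6. 27·12.4/23.6 = 14.1864 → s = 23.1864

23.1864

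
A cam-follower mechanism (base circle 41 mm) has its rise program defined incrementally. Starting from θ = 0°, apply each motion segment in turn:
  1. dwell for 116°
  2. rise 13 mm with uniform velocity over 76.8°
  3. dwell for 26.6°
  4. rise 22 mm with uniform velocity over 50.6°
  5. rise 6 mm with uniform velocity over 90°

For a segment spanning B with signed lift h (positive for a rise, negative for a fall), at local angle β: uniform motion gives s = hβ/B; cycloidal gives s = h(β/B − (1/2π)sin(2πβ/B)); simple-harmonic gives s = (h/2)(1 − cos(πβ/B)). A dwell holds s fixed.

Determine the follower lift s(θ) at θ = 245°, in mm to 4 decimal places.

seg 1 [0°–116°] dwell: s stays 0.0000
seg 2 [116°–192.8°] uniform, h=13: full span → s += 13 → s = 13.0000
seg 3 [192.8°–219.4°] dwell: s stays 13.0000
seg 4 [219.4°–270°] uniform, h=22: θ=245° here. β=25.6, B=50.6. 22·25.6/50.6 = 11.1304 → s = 24.1304

24.1304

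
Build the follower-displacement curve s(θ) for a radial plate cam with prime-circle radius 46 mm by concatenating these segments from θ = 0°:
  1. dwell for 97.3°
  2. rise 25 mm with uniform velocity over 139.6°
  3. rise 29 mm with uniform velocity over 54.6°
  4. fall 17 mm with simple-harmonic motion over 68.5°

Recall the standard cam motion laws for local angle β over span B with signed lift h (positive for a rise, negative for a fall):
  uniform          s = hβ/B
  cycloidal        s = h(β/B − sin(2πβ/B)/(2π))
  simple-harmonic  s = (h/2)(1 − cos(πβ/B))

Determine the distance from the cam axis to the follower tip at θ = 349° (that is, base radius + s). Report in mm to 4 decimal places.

seg 1 [0°–97.3°] dwell: s stays 0.0000
seg 2 [97.3°–236.9°] uniform, h=25: full span → s += 25 → s = 25.0000
seg 3 [236.9°–291.5°] uniform, h=29: full span → s += 29 → s = 54.0000
seg 4 [291.5°–360°] simple-harmonic, h=-17: θ=349° here. β=57.5, B=68.5. -17/2·(1 − cos(π·0.8394)) = -15.9411 → s = 38.0589
radial distance = base radius + s = 46 + 38.0589 = 84.0589

84.0589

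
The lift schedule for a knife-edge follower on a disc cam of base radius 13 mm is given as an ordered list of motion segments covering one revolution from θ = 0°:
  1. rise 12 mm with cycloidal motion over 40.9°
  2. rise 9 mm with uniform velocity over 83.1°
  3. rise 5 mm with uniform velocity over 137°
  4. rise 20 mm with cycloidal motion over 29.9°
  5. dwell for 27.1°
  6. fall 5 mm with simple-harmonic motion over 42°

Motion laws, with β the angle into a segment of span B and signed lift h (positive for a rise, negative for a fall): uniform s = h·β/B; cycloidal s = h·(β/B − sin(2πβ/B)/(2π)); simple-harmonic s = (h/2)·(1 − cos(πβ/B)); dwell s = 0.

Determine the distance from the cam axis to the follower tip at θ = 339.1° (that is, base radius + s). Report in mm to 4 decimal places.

seg 1 [0°–40.9°] cycloidal, h=12: full span → s += 12 → s = 12.0000
seg 2 [40.9°–124°] uniform, h=9: full span → s += 9 → s = 21.0000
seg 3 [124°–261°] uniform, h=5: full span → s += 5 → s = 26.0000
seg 4 [261°–290.9°] cycloidal, h=20: full span → s += 20 → s = 46.0000
seg 5 [290.9°–318°] dwell: s stays 46.0000
seg 6 [318°–360°] simple-harmonic, h=-5: θ=339.1° here. β=21.1, B=42. -5/2·(1 − cos(π·0.5024)) = -2.5187 → s = 43.4813
radial distance = base radius + s = 13 + 43.4813 = 56.4813

56.4813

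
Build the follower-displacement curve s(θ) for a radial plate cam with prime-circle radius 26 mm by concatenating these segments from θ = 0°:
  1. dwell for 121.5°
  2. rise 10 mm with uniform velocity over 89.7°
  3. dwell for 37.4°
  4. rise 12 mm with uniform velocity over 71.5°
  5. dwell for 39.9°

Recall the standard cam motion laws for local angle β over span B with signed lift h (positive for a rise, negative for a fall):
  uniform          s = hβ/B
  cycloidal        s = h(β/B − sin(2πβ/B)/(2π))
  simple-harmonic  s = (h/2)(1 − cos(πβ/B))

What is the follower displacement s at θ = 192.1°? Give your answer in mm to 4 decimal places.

seg 1 [0°–121.5°] dwell: s stays 0.0000
seg 2 [121.5°–211.2°] uniform, h=10: θ=192.1° here. β=70.6, B=89.7. 10·70.6/89.7 = 7.8707 → s = 7.8707

7.8707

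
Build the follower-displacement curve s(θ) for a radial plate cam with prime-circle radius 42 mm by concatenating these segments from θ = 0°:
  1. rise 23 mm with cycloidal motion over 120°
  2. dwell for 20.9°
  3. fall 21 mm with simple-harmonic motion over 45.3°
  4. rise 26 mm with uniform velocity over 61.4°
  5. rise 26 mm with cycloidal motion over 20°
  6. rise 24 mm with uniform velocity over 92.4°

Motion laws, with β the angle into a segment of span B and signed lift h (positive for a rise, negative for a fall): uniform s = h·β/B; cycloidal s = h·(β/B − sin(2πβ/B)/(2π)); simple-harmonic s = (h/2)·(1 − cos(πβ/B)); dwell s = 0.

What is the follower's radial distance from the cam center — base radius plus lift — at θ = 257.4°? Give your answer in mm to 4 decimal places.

seg 1 [0°–120°] cycloidal, h=23: full span → s += 23 → s = 23.0000
seg 2 [120°–140.9°] dwell: s stays 23.0000
seg 3 [140.9°–186.2°] simple-harmonic, h=-21: full span → s += -21 → s = 2.0000
seg 4 [186.2°–247.6°] uniform, h=26: full span → s += 26 → s = 28.0000
seg 5 [247.6°–267.6°] cycloidal, h=26: θ=257.4° here. β=9.8, B=20. 26·(0.4900 − sin(2π·0.4900)/(2π)) = 12.4802 → s = 40.4802
radial distance = base radius + s = 42 + 40.4802 = 82.4802

82.4802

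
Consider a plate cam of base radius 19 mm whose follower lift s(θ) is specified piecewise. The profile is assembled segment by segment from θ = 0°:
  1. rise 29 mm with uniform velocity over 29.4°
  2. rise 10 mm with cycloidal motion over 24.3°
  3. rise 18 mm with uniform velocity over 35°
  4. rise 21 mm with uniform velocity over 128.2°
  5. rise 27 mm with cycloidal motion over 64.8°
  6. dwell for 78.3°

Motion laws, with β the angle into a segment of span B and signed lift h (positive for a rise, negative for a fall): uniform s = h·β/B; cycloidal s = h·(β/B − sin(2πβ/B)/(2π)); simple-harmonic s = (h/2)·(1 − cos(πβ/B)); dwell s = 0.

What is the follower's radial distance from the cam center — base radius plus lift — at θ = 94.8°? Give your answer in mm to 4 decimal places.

seg 1 [0°–29.4°] uniform, h=29: full span → s += 29 → s = 29.0000
seg 2 [29.4°–53.7°] cycloidal, h=10: full span → s += 10 → s = 39.0000
seg 3 [53.7°–88.7°] uniform, h=18: full span → s += 18 → s = 57.0000
seg 4 [88.7°–216.9°] uniform, h=21: θ=94.8° here. β=6.1, B=128.2. 21·6.1/128.2 = 0.9992 → s = 57.9992
radial distance = base radius + s = 19 + 57.9992 = 76.9992

76.9992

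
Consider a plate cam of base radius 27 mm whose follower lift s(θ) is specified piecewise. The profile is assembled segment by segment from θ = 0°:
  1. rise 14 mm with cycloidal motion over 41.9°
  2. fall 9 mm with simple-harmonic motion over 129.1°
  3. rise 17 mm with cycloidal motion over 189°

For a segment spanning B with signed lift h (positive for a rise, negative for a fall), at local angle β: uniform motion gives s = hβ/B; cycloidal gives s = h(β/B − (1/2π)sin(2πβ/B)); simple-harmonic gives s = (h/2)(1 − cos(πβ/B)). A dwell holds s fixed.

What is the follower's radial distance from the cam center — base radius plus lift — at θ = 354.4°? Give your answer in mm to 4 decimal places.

seg 1 [0°–41.9°] cycloidal, h=14: full span → s += 14 → s = 14.0000
seg 2 [41.9°–171°] simple-harmonic, h=-9: full span → s += -9 → s = 5.0000
seg 3 [171°–360°] cycloidal, h=17: θ=354.4° here. β=183.4, B=189. 17·(0.9704 − sin(2π·0.9704)/(2π)) = 16.9971 → s = 21.9971
radial distance = base radius + s = 27 + 21.9971 = 48.9971

48.9971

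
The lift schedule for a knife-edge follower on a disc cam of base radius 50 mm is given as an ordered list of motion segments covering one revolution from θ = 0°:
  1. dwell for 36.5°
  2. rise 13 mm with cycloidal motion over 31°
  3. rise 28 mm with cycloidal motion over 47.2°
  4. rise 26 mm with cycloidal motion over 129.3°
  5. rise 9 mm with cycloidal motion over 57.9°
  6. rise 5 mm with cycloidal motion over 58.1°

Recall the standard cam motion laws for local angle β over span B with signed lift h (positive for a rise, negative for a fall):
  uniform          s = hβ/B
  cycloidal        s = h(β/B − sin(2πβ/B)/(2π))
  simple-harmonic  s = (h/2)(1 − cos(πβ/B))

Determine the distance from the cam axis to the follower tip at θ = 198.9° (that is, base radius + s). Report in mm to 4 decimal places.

seg 1 [0°–36.5°] dwell: s stays 0.0000
seg 2 [36.5°–67.5°] cycloidal, h=13: full span → s += 13 → s = 13.0000
seg 3 [67.5°–114.7°] cycloidal, h=28: full span → s += 28 → s = 41.0000
seg 4 [114.7°–244°] cycloidal, h=26: θ=198.9° here. β=84.2, B=129.3. 26·(0.6512 − sin(2π·0.6512)/(2π)) = 20.2971 → s = 61.2971
radial distance = base radius + s = 50 + 61.2971 = 111.2971

111.2971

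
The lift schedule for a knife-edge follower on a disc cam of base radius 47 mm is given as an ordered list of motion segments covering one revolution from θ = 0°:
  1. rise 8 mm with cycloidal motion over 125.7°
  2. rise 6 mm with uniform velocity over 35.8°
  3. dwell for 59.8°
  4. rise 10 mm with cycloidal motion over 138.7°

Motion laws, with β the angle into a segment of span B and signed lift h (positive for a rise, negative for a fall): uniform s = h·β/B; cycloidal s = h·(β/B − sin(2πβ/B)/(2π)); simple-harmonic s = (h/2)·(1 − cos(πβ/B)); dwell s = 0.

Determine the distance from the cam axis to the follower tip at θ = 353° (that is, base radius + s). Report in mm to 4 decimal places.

seg 1 [0°–125.7°] cycloidal, h=8: full span → s += 8 → s = 8.0000
seg 2 [125.7°–161.5°] uniform, h=6: full span → s += 6 → s = 14.0000
seg 3 [161.5°–221.3°] dwell: s stays 14.0000
seg 4 [221.3°–360°] cycloidal, h=10: θ=353° here. β=131.7, B=138.7. 10·(0.9495 − sin(2π·0.9495)/(2π)) = 9.9916 → s = 23.9916
radial distance = base radius + s = 47 + 23.9916 = 70.9916

70.9916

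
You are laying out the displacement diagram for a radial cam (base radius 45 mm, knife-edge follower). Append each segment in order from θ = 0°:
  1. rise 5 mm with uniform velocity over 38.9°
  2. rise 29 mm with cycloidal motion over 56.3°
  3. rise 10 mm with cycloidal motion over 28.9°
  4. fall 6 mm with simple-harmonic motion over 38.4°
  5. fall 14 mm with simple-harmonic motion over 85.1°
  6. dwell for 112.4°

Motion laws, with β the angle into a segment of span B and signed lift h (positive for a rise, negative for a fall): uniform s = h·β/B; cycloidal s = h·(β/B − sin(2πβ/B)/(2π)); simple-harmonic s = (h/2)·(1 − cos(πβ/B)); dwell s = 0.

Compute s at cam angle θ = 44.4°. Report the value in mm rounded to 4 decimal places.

seg 1 [0°–38.9°] uniform, h=5: full span → s += 5 → s = 5.0000
seg 2 [38.9°–95.2°] cycloidal, h=29: θ=44.4° here. β=5.5, B=56.3. 29·(0.0977 − sin(2π·0.0977)/(2π)) = 0.1746 → s = 5.1746

5.1746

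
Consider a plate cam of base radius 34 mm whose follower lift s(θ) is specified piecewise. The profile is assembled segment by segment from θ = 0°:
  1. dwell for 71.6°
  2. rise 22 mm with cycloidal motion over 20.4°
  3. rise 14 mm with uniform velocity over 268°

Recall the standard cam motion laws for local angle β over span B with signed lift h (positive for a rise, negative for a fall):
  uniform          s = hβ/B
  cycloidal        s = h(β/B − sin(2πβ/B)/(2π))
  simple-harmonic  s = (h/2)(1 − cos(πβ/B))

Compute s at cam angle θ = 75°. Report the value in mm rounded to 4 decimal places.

seg 1 [0°–71.6°] dwell: s stays 0.0000
seg 2 [71.6°–92°] cycloidal, h=22: θ=75° here. β=3.4, B=20.4. 22·(0.1667 − sin(2π·0.1667)/(2π)) = 0.6344 → s = 0.6344

0.6344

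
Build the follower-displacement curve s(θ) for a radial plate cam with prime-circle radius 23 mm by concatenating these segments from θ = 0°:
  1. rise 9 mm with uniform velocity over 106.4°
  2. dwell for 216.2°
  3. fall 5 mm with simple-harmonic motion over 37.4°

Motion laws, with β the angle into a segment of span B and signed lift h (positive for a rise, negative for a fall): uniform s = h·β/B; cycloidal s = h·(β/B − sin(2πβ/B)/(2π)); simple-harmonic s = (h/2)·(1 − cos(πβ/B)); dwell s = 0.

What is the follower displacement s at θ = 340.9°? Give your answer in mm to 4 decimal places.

seg 1 [0°–106.4°] uniform, h=9: full span → s += 9 → s = 9.0000
seg 2 [106.4°–322.6°] dwell: s stays 9.0000
seg 3 [322.6°–360°] simple-harmonic, h=-5: θ=340.9° here. β=18.3, B=37.4. -5/2·(1 − cos(π·0.4893)) = -2.4160 → s = 6.5840

6.5840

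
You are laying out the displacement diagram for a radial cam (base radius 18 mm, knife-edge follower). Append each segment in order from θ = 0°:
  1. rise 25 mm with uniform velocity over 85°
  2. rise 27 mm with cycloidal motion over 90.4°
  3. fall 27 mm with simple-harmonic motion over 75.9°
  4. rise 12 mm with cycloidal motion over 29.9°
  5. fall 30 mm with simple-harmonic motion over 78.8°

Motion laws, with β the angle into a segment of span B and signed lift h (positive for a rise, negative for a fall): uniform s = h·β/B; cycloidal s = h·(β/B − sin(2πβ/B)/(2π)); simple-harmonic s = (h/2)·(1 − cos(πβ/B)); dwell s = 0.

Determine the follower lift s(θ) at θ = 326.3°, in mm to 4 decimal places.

seg 1 [0°–85°] uniform, h=25: full span → s += 25 → s = 25.0000
seg 2 [85°–175.4°] cycloidal, h=27: full span → s += 27 → s = 52.0000
seg 3 [175.4°–251.3°] simple-harmonic, h=-27: full span → s += -27 → s = 25.0000
seg 4 [251.3°–281.2°] cycloidal, h=12: full span → s += 12 → s = 37.0000
seg 5 [281.2°–360°] simple-harmonic, h=-30: θ=326.3° here. β=45.1, B=78.8. -30/2·(1 − cos(π·0.5723)) = -18.3794 → s = 18.6206

18.6206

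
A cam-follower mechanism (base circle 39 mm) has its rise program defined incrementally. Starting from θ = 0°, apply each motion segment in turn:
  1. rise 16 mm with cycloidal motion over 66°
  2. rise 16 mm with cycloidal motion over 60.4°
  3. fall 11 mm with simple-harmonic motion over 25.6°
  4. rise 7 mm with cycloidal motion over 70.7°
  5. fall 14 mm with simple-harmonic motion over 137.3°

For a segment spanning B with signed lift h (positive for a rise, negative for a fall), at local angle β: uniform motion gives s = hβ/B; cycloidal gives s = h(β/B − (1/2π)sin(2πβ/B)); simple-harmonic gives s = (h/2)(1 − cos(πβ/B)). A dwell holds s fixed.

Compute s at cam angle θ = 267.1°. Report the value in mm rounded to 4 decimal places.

seg 1 [0°–66°] cycloidal, h=16: full span → s += 16 → s = 16.0000
seg 2 [66°–126.4°] cycloidal, h=16: full span → s += 16 → s = 32.0000
seg 3 [126.4°–152°] simple-harmonic, h=-11: full span → s += -11 → s = 21.0000
seg 4 [152°–222.7°] cycloidal, h=7: full span → s += 7 → s = 28.0000
seg 5 [222.7°–360°] simple-harmonic, h=-14: θ=267.1° here. β=44.4, B=137.3. -14/2·(1 − cos(π·0.3234)) = -3.3122 → s = 24.6878

24.6878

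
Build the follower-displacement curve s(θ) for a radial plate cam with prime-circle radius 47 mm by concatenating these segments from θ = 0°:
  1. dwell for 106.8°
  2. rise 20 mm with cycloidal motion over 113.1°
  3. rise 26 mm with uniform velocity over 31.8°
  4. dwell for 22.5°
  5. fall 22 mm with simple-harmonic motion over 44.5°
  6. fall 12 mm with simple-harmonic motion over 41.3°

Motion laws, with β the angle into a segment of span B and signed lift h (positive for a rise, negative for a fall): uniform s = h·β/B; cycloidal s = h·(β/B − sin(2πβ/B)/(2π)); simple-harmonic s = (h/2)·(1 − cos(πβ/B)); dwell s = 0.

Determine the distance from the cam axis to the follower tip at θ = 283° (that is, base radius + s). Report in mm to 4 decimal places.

seg 1 [0°–106.8°] dwell: s stays 0.0000
seg 2 [106.8°–219.9°] cycloidal, h=20: full span → s += 20 → s = 20.0000
seg 3 [219.9°–251.7°] uniform, h=26: full span → s += 26 → s = 46.0000
seg 4 [251.7°–274.2°] dwell: s stays 46.0000
seg 5 [274.2°–318.7°] simple-harmonic, h=-22: θ=283° here. β=8.8, B=44.5. -22/2·(1 − cos(π·0.1978)) = -2.0554 → s = 43.9446
radial distance = base radius + s = 47 + 43.9446 = 90.9446

90.9446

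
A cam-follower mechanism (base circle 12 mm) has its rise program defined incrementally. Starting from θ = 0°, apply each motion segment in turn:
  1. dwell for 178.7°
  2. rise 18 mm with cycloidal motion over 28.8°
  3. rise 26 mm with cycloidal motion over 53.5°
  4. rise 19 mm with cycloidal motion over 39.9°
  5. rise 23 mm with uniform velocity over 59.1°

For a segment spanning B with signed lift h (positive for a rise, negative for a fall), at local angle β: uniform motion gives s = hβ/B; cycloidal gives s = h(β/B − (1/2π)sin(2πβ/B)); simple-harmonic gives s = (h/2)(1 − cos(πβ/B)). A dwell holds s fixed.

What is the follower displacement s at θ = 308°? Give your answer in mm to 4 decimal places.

seg 1 [0°–178.7°] dwell: s stays 0.0000
seg 2 [178.7°–207.5°] cycloidal, h=18: full span → s += 18 → s = 18.0000
seg 3 [207.5°–261°] cycloidal, h=26: full span → s += 26 → s = 44.0000
seg 4 [261°–300.9°] cycloidal, h=19: full span → s += 19 → s = 63.0000
seg 5 [300.9°–360°] uniform, h=23: θ=308° here. β=7.1, B=59.1. 23·7.1/59.1 = 2.7631 → s = 65.7631

65.7631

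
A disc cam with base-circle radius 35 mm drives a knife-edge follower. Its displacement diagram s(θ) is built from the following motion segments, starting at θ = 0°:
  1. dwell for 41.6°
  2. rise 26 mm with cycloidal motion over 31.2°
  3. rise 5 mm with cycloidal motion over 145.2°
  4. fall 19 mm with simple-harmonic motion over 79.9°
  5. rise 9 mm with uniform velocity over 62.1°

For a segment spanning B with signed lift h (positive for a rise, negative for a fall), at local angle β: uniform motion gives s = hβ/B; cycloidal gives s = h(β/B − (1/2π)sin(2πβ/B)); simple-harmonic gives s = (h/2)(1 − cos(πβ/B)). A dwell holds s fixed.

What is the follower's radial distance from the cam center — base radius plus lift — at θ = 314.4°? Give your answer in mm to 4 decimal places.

seg 1 [0°–41.6°] dwell: s stays 0.0000
seg 2 [41.6°–72.8°] cycloidal, h=26: full span → s += 26 → s = 26.0000
seg 3 [72.8°–218°] cycloidal, h=5: full span → s += 5 → s = 31.0000
seg 4 [218°–297.9°] simple-harmonic, h=-19: full span → s += -19 → s = 12.0000
seg 5 [297.9°–360°] uniform, h=9: θ=314.4° here. β=16.5, B=62.1. 9·16.5/62.1 = 2.3913 → s = 14.3913
radial distance = base radius + s = 35 + 14.3913 = 49.3913

49.3913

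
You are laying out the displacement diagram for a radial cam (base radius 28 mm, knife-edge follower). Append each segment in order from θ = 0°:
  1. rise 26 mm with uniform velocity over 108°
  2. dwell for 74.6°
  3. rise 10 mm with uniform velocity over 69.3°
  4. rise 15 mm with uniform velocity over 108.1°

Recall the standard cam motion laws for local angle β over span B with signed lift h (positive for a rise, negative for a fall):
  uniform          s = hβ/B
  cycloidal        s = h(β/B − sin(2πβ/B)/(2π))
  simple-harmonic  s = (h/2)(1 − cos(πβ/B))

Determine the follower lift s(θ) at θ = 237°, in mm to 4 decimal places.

seg 1 [0°–108°] uniform, h=26: full span → s += 26 → s = 26.0000
seg 2 [108°–182.6°] dwell: s stays 26.0000
seg 3 [182.6°–251.9°] uniform, h=10: θ=237° here. β=54.4, B=69.3. 10·54.4/69.3 = 7.8499 → s = 33.8499

33.8499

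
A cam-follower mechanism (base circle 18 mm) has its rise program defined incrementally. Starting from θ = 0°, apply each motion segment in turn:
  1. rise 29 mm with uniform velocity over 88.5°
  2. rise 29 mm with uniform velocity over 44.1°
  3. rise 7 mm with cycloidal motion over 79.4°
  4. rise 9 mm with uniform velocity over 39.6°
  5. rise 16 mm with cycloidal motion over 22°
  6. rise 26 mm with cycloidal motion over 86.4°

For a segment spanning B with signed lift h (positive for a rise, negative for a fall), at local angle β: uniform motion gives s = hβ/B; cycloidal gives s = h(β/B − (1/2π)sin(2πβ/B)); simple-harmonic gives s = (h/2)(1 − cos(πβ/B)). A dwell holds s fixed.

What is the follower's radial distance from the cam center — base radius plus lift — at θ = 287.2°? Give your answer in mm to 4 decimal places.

seg 1 [0°–88.5°] uniform, h=29: full span → s += 29 → s = 29.0000
seg 2 [88.5°–132.6°] uniform, h=29: full span → s += 29 → s = 58.0000
seg 3 [132.6°–212°] cycloidal, h=7: full span → s += 7 → s = 65.0000
seg 4 [212°–251.6°] uniform, h=9: full span → s += 9 → s = 74.0000
seg 5 [251.6°–273.6°] cycloidal, h=16: full span → s += 16 → s = 90.0000
seg 6 [273.6°–360°] cycloidal, h=26: θ=287.2° here. β=13.6, B=86.4. 26·(0.1574 − sin(2π·0.1574)/(2π)) = 0.6353 → s = 90.6353
radial distance = base radius + s = 18 + 90.6353 = 108.6353

108.6353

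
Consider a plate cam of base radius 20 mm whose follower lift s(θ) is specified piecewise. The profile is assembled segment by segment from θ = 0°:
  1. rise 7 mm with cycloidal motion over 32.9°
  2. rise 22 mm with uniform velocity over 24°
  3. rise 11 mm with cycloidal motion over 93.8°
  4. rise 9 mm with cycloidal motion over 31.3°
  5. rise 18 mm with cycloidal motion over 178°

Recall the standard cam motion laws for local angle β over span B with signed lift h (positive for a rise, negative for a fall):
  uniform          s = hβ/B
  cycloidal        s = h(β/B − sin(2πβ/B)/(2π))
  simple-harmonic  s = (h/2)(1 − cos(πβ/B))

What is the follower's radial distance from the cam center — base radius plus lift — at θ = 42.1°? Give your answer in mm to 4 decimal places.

seg 1 [0°–32.9°] cycloidal, h=7: full span → s += 7 → s = 7.0000
seg 2 [32.9°–56.9°] uniform, h=22: θ=42.1° here. β=9.2, B=24. 22·9.2/24 = 8.4333 → s = 15.4333
radial distance = base radius + s = 20 + 15.4333 = 35.4333

35.4333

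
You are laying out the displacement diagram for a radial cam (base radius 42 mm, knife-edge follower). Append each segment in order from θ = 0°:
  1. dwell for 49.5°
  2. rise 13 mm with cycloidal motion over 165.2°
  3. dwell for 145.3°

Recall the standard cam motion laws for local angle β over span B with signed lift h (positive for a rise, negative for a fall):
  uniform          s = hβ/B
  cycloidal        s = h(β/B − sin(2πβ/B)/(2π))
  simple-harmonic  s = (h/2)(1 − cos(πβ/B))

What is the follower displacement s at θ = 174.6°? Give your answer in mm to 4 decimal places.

seg 1 [0°–49.5°] dwell: s stays 0.0000
seg 2 [49.5°–214.7°] cycloidal, h=13: θ=174.6° here. β=125.1, B=165.2. 13·(0.7573 − sin(2π·0.7573)/(2π)) = 11.9113 → s = 11.9113

11.9113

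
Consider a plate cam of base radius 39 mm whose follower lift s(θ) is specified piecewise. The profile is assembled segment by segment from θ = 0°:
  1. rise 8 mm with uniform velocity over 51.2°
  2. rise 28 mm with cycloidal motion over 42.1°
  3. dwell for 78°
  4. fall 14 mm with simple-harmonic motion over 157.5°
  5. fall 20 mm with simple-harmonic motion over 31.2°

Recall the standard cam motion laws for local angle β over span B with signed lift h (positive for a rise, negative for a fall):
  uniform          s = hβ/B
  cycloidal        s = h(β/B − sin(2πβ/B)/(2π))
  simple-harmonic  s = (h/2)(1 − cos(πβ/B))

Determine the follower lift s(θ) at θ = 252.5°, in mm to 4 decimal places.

seg 1 [0°–51.2°] uniform, h=8: full span → s += 8 → s = 8.0000
seg 2 [51.2°–93.3°] cycloidal, h=28: full span → s += 28 → s = 36.0000
seg 3 [93.3°–171.3°] dwell: s stays 36.0000
seg 4 [171.3°–328.8°] simple-harmonic, h=-14: θ=252.5° here. β=81.2, B=157.5. -14/2·(1 − cos(π·0.5156)) = -7.3419 → s = 28.6581

28.6581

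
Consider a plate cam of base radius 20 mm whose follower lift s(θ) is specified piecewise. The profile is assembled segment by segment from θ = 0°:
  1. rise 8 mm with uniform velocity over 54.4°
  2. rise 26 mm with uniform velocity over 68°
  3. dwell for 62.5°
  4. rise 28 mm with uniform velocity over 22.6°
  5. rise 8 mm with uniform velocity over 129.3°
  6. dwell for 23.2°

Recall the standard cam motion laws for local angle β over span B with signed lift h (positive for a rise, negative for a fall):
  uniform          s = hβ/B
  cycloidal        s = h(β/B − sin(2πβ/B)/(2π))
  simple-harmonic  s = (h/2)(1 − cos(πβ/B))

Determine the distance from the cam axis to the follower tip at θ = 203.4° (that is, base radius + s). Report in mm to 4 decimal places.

seg 1 [0°–54.4°] uniform, h=8: full span → s += 8 → s = 8.0000
seg 2 [54.4°–122.4°] uniform, h=26: full span → s += 26 → s = 34.0000
seg 3 [122.4°–184.9°] dwell: s stays 34.0000
seg 4 [184.9°–207.5°] uniform, h=28: θ=203.4° here. β=18.5, B=22.6. 28·18.5/22.6 = 22.9204 → s = 56.9204
radial distance = base radius + s = 20 + 56.9204 = 76.9204

76.9204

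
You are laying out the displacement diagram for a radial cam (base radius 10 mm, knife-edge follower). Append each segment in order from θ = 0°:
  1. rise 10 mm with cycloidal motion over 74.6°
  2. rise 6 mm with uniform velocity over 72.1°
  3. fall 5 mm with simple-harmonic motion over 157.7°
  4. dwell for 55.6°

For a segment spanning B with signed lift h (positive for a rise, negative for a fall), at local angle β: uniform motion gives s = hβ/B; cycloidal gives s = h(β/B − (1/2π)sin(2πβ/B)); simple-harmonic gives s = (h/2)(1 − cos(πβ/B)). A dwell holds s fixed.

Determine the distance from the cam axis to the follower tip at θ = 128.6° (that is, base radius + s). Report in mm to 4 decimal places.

seg 1 [0°–74.6°] cycloidal, h=10: full span → s += 10 → s = 10.0000
seg 2 [74.6°–146.7°] uniform, h=6: θ=128.6° here. β=54, B=72.1. 6·54/72.1 = 4.4938 → s = 14.4938
radial distance = base radius + s = 10 + 14.4938 = 24.4938

24.4938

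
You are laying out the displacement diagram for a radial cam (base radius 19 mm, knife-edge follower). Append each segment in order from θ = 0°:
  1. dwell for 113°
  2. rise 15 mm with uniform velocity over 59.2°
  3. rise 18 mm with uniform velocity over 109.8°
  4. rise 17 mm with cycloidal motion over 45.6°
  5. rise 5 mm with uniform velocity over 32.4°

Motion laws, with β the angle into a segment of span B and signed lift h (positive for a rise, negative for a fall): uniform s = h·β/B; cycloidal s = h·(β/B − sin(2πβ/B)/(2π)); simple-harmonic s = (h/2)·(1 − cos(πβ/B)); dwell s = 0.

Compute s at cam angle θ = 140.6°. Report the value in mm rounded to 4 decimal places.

seg 1 [0°–113°] dwell: s stays 0.0000
seg 2 [113°–172.2°] uniform, h=15: θ=140.6° here. β=27.6, B=59.2. 15·27.6/59.2 = 6.9932 → s = 6.9932

6.9932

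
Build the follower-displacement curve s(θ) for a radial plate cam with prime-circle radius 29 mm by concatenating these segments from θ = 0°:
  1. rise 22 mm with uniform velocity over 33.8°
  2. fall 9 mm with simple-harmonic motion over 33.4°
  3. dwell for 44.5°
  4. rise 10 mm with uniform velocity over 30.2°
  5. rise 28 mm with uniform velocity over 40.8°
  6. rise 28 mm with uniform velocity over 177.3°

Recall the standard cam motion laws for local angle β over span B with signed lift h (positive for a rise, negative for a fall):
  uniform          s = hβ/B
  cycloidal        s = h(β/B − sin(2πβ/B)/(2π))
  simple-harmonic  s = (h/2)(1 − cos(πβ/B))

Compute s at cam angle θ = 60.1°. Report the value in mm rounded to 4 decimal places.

seg 1 [0°–33.8°] uniform, h=22: full span → s += 22 → s = 22.0000
seg 2 [33.8°–67.2°] simple-harmonic, h=-9: θ=60.1° here. β=26.3, B=33.4. -9/2·(1 − cos(π·0.7874)) = -8.0333 → s = 13.9667

13.9667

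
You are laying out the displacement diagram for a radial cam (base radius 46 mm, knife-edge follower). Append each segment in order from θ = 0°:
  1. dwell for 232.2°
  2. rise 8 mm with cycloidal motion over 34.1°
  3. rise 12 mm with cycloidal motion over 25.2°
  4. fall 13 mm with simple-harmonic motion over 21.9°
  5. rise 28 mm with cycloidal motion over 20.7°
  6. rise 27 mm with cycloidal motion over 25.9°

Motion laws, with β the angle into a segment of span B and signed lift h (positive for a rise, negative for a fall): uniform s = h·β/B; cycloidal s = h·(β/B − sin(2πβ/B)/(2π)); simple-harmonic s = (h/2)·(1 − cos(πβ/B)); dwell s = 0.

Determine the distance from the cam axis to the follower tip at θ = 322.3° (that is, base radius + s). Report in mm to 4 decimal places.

seg 1 [0°–232.2°] dwell: s stays 0.0000
seg 2 [232.2°–266.3°] cycloidal, h=8: full span → s += 8 → s = 8.0000
seg 3 [266.3°–291.5°] cycloidal, h=12: full span → s += 12 → s = 20.0000
seg 4 [291.5°–313.4°] simple-harmonic, h=-13: full span → s += -13 → s = 7.0000
seg 5 [313.4°–334.1°] cycloidal, h=28: θ=322.3° here. β=8.9, B=20.7. 28·(0.4300 − sin(2π·0.4300)/(2π)) = 10.1400 → s = 17.1400
radial distance = base radius + s = 46 + 17.1400 = 63.1400

63.1400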